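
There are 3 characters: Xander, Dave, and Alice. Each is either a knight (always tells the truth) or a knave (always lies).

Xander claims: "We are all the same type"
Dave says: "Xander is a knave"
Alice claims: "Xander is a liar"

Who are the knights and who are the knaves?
Xander is a knave.
Dave is a knight.
Alice is a knight.

Verification:
- Xander (knave) says "We are all the same type" - this is FALSE (a lie) because Dave and Alice are knights and Xander is a knave.
- Dave (knight) says "Xander is a knave" - this is TRUE because Xander is a knave.
- Alice (knight) says "Xander is a liar" - this is TRUE because Xander is a knave.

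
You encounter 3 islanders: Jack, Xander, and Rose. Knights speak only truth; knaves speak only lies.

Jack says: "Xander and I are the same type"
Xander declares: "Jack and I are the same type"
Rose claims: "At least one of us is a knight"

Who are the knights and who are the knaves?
Jack is a knight.
Xander is a knight.
Rose is a knight.

Verification:
- Jack (knight) says "Xander and I are the same type" - this is TRUE because Jack is a knight and Xander is a knight.
- Xander (knight) says "Jack and I are the same type" - this is TRUE because Xander is a knight and Jack is a knight.
- Rose (knight) says "At least one of us is a knight" - this is TRUE because Jack, Xander, and Rose are knights.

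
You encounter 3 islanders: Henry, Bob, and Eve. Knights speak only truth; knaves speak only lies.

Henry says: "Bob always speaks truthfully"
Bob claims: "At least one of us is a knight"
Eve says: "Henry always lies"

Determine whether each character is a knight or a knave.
Henry is a knight.
Bob is a knight.
Eve is a knave.

Verification:
- Henry (knight) says "Bob always speaks truthfully" - this is TRUE because Bob is a knight.
- Bob (knight) says "At least one of us is a knight" - this is TRUE because Henry and Bob are knights.
- Eve (knave) says "Henry always lies" - this is FALSE (a lie) because Henry is a knight.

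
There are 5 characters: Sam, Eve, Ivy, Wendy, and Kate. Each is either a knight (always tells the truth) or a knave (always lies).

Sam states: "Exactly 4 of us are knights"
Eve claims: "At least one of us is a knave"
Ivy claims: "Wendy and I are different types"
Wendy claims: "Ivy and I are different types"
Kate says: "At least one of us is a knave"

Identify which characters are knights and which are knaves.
Sam is a knave.
Eve is a knight.
Ivy is a knave.
Wendy is a knave.
Kate is a knight.

Verification:
- Sam (knave) says "Exactly 4 of us are knights" - this is FALSE (a lie) because there are 2 knights.
- Eve (knight) says "At least one of us is a knave" - this is TRUE because Sam, Ivy, and Wendy are knaves.
- Ivy (knave) says "Wendy and I are different types" - this is FALSE (a lie) because Ivy is a knave and Wendy is a knave.
- Wendy (knave) says "Ivy and I are different types" - this is FALSE (a lie) because Wendy is a knave and Ivy is a knave.
- Kate (knight) says "At least one of us is a knave" - this is TRUE because Sam, Ivy, and Wendy are knaves.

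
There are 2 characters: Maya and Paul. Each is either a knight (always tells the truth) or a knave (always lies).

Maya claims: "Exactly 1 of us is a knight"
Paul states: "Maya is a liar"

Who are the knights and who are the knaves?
Maya is a knight.
Paul is a knave.

Verification:
- Maya (knight) says "Exactly 1 of us is a knight" - this is TRUE because there are 1 knights.
- Paul (knave) says "Maya is a liar" - this is FALSE (a lie) because Maya is a knight.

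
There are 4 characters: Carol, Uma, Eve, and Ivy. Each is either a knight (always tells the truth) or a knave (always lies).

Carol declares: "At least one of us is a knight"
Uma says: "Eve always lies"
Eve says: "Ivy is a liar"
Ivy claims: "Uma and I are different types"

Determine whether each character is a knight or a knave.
Carol is a knight.
Uma is a knave.
Eve is a knight.
Ivy is a knave.

Verification:
- Carol (knight) says "At least one of us is a knight" - this is TRUE because Carol and Eve are knights.
- Uma (knave) says "Eve always lies" - this is FALSE (a lie) because Eve is a knight.
- Eve (knight) says "Ivy is a liar" - this is TRUE because Ivy is a knave.
- Ivy (knave) says "Uma and I are different types" - this is FALSE (a lie) because Ivy is a knave and Uma is a knave.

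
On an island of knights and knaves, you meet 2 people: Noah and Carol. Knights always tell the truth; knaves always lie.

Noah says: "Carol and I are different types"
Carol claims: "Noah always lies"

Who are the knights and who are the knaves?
Noah is a knight.
Carol is a knave.

Verification:
- Noah (knight) says "Carol and I are different types" - this is TRUE because Noah is a knight and Carol is a knave.
- Carol (knave) says "Noah always lies" - this is FALSE (a lie) because Noah is a knight.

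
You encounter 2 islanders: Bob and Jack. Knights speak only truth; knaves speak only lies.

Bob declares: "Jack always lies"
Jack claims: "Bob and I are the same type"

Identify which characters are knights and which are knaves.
Bob is a knight.
Jack is a knave.

Verification:
- Bob (knight) says "Jack always lies" - this is TRUE because Jack is a knave.
- Jack (knave) says "Bob and I are the same type" - this is FALSE (a lie) because Jack is a knave and Bob is a knight.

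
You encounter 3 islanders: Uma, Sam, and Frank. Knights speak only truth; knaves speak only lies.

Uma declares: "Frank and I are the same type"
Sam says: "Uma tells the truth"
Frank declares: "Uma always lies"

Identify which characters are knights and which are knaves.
Uma is a knave.
Sam is a knave.
Frank is a knight.

Verification:
- Uma (knave) says "Frank and I are the same type" - this is FALSE (a lie) because Uma is a knave and Frank is a knight.
- Sam (knave) says "Uma tells the truth" - this is FALSE (a lie) because Uma is a knave.
- Frank (knight) says "Uma always lies" - this is TRUE because Uma is a knave.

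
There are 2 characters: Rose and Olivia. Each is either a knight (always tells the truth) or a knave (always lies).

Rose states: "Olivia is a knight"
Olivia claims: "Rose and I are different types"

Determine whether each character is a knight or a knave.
Rose is a knave.
Olivia is a knave.

Verification:
- Rose (knave) says "Olivia is a knight" - this is FALSE (a lie) because Olivia is a knave.
- Olivia (knave) says "Rose and I are different types" - this is FALSE (a lie) because Olivia is a knave and Rose is a knave.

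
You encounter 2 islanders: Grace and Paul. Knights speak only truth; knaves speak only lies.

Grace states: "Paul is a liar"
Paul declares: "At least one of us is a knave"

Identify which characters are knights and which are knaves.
Grace is a knave.
Paul is a knight.

Verification:
- Grace (knave) says "Paul is a liar" - this is FALSE (a lie) because Paul is a knight.
- Paul (knight) says "At least one of us is a knave" - this is TRUE because Grace is a knave.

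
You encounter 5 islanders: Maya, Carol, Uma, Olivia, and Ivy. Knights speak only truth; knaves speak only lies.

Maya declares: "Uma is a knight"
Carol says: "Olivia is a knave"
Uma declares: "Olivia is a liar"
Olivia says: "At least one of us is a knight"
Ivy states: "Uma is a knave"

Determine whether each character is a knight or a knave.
Maya is a knave.
Carol is a knave.
Uma is a knave.
Olivia is a knight.
Ivy is a knight.

Verification:
- Maya (knave) says "Uma is a knight" - this is FALSE (a lie) because Uma is a knave.
- Carol (knave) says "Olivia is a knave" - this is FALSE (a lie) because Olivia is a knight.
- Uma (knave) says "Olivia is a liar" - this is FALSE (a lie) because Olivia is a knight.
- Olivia (knight) says "At least one of us is a knight" - this is TRUE because Olivia and Ivy are knights.
- Ivy (knight) says "Uma is a knave" - this is TRUE because Uma is a knave.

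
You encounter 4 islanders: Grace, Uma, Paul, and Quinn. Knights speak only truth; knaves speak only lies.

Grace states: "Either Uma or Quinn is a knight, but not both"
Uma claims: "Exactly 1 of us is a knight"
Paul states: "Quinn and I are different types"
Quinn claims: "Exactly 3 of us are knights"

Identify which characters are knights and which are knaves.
Grace is a knave.
Uma is a knave.
Paul is a knave.
Quinn is a knave.

Verification:
- Grace (knave) says "Either Uma or Quinn is a knight, but not both" - this is FALSE (a lie) because Uma is a knave and Quinn is a knave.
- Uma (knave) says "Exactly 1 of us is a knight" - this is FALSE (a lie) because there are 0 knights.
- Paul (knave) says "Quinn and I are different types" - this is FALSE (a lie) because Paul is a knave and Quinn is a knave.
- Quinn (knave) says "Exactly 3 of us are knights" - this is FALSE (a lie) because there are 0 knights.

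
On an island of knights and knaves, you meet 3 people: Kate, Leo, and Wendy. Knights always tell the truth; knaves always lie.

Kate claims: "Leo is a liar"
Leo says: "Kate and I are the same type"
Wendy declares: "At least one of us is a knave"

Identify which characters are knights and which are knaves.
Kate is a knight.
Leo is a knave.
Wendy is a knight.

Verification:
- Kate (knight) says "Leo is a liar" - this is TRUE because Leo is a knave.
- Leo (knave) says "Kate and I are the same type" - this is FALSE (a lie) because Leo is a knave and Kate is a knight.
- Wendy (knight) says "At least one of us is a knave" - this is TRUE because Leo is a knave.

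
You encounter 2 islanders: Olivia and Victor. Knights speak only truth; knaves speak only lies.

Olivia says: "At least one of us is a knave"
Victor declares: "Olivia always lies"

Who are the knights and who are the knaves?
Olivia is a knight.
Victor is a knave.

Verification:
- Olivia (knight) says "At least one of us is a knave" - this is TRUE because Victor is a knave.
- Victor (knave) says "Olivia always lies" - this is FALSE (a lie) because Olivia is a knight.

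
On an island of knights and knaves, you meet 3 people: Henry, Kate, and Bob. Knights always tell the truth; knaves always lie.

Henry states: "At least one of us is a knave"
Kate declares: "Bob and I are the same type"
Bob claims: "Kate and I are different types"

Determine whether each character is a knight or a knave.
Henry is a knight.
Kate is a knave.
Bob is a knight.

Verification:
- Henry (knight) says "At least one of us is a knave" - this is TRUE because Kate is a knave.
- Kate (knave) says "Bob and I are the same type" - this is FALSE (a lie) because Kate is a knave and Bob is a knight.
- Bob (knight) says "Kate and I are different types" - this is TRUE because Bob is a knight and Kate is a knave.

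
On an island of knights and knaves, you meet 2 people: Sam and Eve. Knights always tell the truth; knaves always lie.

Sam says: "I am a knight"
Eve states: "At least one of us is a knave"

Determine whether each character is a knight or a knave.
Sam is a knave.
Eve is a knight.

Verification:
- Sam (knave) says "I am a knight" - this is FALSE (a lie) because Sam is a knave.
- Eve (knight) says "At least one of us is a knave" - this is TRUE because Sam is a knave.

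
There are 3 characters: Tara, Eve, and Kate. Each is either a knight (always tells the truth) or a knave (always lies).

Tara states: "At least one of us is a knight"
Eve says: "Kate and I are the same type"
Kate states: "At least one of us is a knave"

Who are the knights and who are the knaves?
Tara is a knight.
Eve is a knave.
Kate is a knight.

Verification:
- Tara (knight) says "At least one of us is a knight" - this is TRUE because Tara and Kate are knights.
- Eve (knave) says "Kate and I are the same type" - this is FALSE (a lie) because Eve is a knave and Kate is a knight.
- Kate (knight) says "At least one of us is a knave" - this is TRUE because Eve is a knave.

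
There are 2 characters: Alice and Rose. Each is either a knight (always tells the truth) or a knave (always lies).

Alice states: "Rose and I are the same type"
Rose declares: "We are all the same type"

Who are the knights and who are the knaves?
Alice is a knight.
Rose is a knight.

Verification:
- Alice (knight) says "Rose and I are the same type" - this is TRUE because Alice is a knight and Rose is a knight.
- Rose (knight) says "We are all the same type" - this is TRUE because Alice and Rose are knights.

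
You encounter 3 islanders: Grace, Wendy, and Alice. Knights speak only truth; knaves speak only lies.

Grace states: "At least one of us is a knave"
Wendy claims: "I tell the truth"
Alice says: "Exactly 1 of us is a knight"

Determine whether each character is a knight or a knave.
Grace is a knight.
Wendy is a knight.
Alice is a knave.

Verification:
- Grace (knight) says "At least one of us is a knave" - this is TRUE because Alice is a knave.
- Wendy (knight) says "I tell the truth" - this is TRUE because Wendy is a knight.
- Alice (knave) says "Exactly 1 of us is a knight" - this is FALSE (a lie) because there are 2 knights.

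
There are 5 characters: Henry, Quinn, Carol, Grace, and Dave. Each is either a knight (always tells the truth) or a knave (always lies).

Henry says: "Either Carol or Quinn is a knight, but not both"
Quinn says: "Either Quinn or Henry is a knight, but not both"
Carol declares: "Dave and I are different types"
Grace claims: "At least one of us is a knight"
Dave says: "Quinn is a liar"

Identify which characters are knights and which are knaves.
Henry is a knave.
Quinn is a knight.
Carol is a knight.
Grace is a knight.
Dave is a knave.

Verification:
- Henry (knave) says "Either Carol or Quinn is a knight, but not both" - this is FALSE (a lie) because Carol is a knight and Quinn is a knight.
- Quinn (knight) says "Either Quinn or Henry is a knight, but not both" - this is TRUE because Quinn is a knight and Henry is a knave.
- Carol (knight) says "Dave and I are different types" - this is TRUE because Carol is a knight and Dave is a knave.
- Grace (knight) says "At least one of us is a knight" - this is TRUE because Quinn, Carol, and Grace are knights.
- Dave (knave) says "Quinn is a liar" - this is FALSE (a lie) because Quinn is a knight.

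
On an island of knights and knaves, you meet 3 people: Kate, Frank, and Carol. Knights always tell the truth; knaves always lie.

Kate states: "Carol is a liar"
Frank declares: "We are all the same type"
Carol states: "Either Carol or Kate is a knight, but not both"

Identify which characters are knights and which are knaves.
Kate is a knave.
Frank is a knave.
Carol is a knight.

Verification:
- Kate (knave) says "Carol is a liar" - this is FALSE (a lie) because Carol is a knight.
- Frank (knave) says "We are all the same type" - this is FALSE (a lie) because Carol is a knight and Kate and Frank are knaves.
- Carol (knight) says "Either Carol or Kate is a knight, but not both" - this is TRUE because Carol is a knight and Kate is a knave.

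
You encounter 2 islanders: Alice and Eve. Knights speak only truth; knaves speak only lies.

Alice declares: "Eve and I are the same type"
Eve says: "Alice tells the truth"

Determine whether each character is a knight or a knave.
Alice is a knight.
Eve is a knight.

Verification:
- Alice (knight) says "Eve and I are the same type" - this is TRUE because Alice is a knight and Eve is a knight.
- Eve (knight) says "Alice tells the truth" - this is TRUE because Alice is a knight.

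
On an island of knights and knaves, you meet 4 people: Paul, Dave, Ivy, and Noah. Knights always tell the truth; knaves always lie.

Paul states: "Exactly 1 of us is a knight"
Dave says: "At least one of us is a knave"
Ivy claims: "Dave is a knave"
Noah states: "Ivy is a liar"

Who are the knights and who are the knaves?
Paul is a knave.
Dave is a knight.
Ivy is a knave.
Noah is a knight.

Verification:
- Paul (knave) says "Exactly 1 of us is a knight" - this is FALSE (a lie) because there are 2 knights.
- Dave (knight) says "At least one of us is a knave" - this is TRUE because Paul and Ivy are knaves.
- Ivy (knave) says "Dave is a knave" - this is FALSE (a lie) because Dave is a knight.
- Noah (knight) says "Ivy is a liar" - this is TRUE because Ivy is a knave.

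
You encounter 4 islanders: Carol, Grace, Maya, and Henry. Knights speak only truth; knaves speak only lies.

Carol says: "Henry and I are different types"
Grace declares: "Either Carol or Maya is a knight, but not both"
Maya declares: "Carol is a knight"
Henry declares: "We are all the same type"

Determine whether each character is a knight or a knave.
Carol is a knight.
Grace is a knave.
Maya is a knight.
Henry is a knave.

Verification:
- Carol (knight) says "Henry and I are different types" - this is TRUE because Carol is a knight and Henry is a knave.
- Grace (knave) says "Either Carol or Maya is a knight, but not both" - this is FALSE (a lie) because Carol is a knight and Maya is a knight.
- Maya (knight) says "Carol is a knight" - this is TRUE because Carol is a knight.
- Henry (knave) says "We are all the same type" - this is FALSE (a lie) because Carol and Maya are knights and Grace and Henry are knaves.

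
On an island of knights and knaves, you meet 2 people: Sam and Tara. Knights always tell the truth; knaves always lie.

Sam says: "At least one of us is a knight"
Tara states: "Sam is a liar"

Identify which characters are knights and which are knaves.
Sam is a knight.
Tara is a knave.

Verification:
- Sam (knight) says "At least one of us is a knight" - this is TRUE because Sam is a knight.
- Tara (knave) says "Sam is a liar" - this is FALSE (a lie) because Sam is a knight.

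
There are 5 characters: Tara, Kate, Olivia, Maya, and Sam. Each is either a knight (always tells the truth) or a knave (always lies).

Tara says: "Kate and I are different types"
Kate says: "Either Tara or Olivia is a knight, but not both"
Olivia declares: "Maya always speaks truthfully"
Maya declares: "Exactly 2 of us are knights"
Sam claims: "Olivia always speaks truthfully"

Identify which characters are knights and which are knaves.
Tara is a knave.
Kate is a knave.
Olivia is a knave.
Maya is a knave.
Sam is a knave.

Verification:
- Tara (knave) says "Kate and I are different types" - this is FALSE (a lie) because Tara is a knave and Kate is a knave.
- Kate (knave) says "Either Tara or Olivia is a knight, but not both" - this is FALSE (a lie) because Tara is a knave and Olivia is a knave.
- Olivia (knave) says "Maya always speaks truthfully" - this is FALSE (a lie) because Maya is a knave.
- Maya (knave) says "Exactly 2 of us are knights" - this is FALSE (a lie) because there are 0 knights.
- Sam (knave) says "Olivia always speaks truthfully" - this is FALSE (a lie) because Olivia is a knave.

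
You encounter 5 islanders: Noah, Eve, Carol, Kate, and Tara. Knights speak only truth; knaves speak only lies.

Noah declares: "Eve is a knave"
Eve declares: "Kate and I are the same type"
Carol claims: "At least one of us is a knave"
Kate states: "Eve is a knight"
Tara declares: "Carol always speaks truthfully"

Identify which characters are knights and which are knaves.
Noah is a knave.
Eve is a knight.
Carol is a knight.
Kate is a knight.
Tara is a knight.

Verification:
- Noah (knave) says "Eve is a knave" - this is FALSE (a lie) because Eve is a knight.
- Eve (knight) says "Kate and I are the same type" - this is TRUE because Eve is a knight and Kate is a knight.
- Carol (knight) says "At least one of us is a knave" - this is TRUE because Noah is a knave.
- Kate (knight) says "Eve is a knight" - this is TRUE because Eve is a knight.
- Tara (knight) says "Carol always speaks truthfully" - this is TRUE because Carol is a knight.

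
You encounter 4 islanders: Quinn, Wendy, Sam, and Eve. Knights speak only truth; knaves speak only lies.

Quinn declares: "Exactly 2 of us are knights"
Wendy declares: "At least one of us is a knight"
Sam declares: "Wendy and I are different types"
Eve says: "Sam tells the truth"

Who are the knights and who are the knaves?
Quinn is a knave.
Wendy is a knave.
Sam is a knave.
Eve is a knave.

Verification:
- Quinn (knave) says "Exactly 2 of us are knights" - this is FALSE (a lie) because there are 0 knights.
- Wendy (knave) says "At least one of us is a knight" - this is FALSE (a lie) because no one is a knight.
- Sam (knave) says "Wendy and I are different types" - this is FALSE (a lie) because Sam is a knave and Wendy is a knave.
- Eve (knave) says "Sam tells the truth" - this is FALSE (a lie) because Sam is a knave.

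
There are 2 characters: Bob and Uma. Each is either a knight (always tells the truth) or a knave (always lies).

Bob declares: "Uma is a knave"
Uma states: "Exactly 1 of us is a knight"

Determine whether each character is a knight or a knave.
Bob is a knave.
Uma is a knight.

Verification:
- Bob (knave) says "Uma is a knave" - this is FALSE (a lie) because Uma is a knight.
- Uma (knight) says "Exactly 1 of us is a knight" - this is TRUE because there are 1 knights.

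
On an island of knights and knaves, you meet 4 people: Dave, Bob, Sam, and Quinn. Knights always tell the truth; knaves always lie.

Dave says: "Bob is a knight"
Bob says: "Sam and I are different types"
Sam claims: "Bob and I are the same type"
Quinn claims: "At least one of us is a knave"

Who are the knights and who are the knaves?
Dave is a knight.
Bob is a knight.
Sam is a knave.
Quinn is a knight.

Verification:
- Dave (knight) says "Bob is a knight" - this is TRUE because Bob is a knight.
- Bob (knight) says "Sam and I are different types" - this is TRUE because Bob is a knight and Sam is a knave.
- Sam (knave) says "Bob and I are the same type" - this is FALSE (a lie) because Sam is a knave and Bob is a knight.
- Quinn (knight) says "At least one of us is a knave" - this is TRUE because Sam is a knave.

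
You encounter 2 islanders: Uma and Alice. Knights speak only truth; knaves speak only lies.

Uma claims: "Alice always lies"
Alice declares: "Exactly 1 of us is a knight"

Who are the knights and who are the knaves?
Uma is a knave.
Alice is a knight.

Verification:
- Uma (knave) says "Alice always lies" - this is FALSE (a lie) because Alice is a knight.
- Alice (knight) says "Exactly 1 of us is a knight" - this is TRUE because there are 1 knights.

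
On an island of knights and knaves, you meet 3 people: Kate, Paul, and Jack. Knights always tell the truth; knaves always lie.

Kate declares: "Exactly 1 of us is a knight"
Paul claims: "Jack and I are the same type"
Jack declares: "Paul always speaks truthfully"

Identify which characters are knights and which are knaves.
Kate is a knave.
Paul is a knight.
Jack is a knight.

Verification:
- Kate (knave) says "Exactly 1 of us is a knight" - this is FALSE (a lie) because there are 2 knights.
- Paul (knight) says "Jack and I are the same type" - this is TRUE because Paul is a knight and Jack is a knight.
- Jack (knight) says "Paul always speaks truthfully" - this is TRUE because Paul is a knight.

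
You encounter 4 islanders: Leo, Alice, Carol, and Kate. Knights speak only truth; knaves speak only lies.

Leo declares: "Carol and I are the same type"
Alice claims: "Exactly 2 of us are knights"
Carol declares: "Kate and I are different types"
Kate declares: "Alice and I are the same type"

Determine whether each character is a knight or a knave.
Leo is a knave.
Alice is a knight.
Carol is a knight.
Kate is a knave.

Verification:
- Leo (knave) says "Carol and I are the same type" - this is FALSE (a lie) because Leo is a knave and Carol is a knight.
- Alice (knight) says "Exactly 2 of us are knights" - this is TRUE because there are 2 knights.
- Carol (knight) says "Kate and I are different types" - this is TRUE because Carol is a knight and Kate is a knave.
- Kate (knave) says "Alice and I are the same type" - this is FALSE (a lie) because Kate is a knave and Alice is a knight.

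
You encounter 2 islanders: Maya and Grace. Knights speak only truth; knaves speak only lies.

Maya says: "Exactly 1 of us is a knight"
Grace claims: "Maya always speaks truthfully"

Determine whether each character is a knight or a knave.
Maya is a knave.
Grace is a knave.

Verification:
- Maya (knave) says "Exactly 1 of us is a knight" - this is FALSE (a lie) because there are 0 knights.
- Grace (knave) says "Maya always speaks truthfully" - this is FALSE (a lie) because Maya is a knave.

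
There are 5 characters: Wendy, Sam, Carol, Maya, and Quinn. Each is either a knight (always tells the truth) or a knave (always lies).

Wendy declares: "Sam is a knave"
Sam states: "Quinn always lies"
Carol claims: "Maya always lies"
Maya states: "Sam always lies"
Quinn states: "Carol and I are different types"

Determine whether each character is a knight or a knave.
Wendy is a knight.
Sam is a knave.
Carol is a knave.
Maya is a knight.
Quinn is a knight.

Verification:
- Wendy (knight) says "Sam is a knave" - this is TRUE because Sam is a knave.
- Sam (knave) says "Quinn always lies" - this is FALSE (a lie) because Quinn is a knight.
- Carol (knave) says "Maya always lies" - this is FALSE (a lie) because Maya is a knight.
- Maya (knight) says "Sam always lies" - this is TRUE because Sam is a knave.
- Quinn (knight) says "Carol and I are different types" - this is TRUE because Quinn is a knight and Carol is a knave.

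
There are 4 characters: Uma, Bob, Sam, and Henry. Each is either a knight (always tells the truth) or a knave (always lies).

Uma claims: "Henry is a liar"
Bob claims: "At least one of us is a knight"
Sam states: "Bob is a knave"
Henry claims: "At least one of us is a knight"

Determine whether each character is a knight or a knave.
Uma is a knave.
Bob is a knight.
Sam is a knave.
Henry is a knight.

Verification:
- Uma (knave) says "Henry is a liar" - this is FALSE (a lie) because Henry is a knight.
- Bob (knight) says "At least one of us is a knight" - this is TRUE because Bob and Henry are knights.
- Sam (knave) says "Bob is a knave" - this is FALSE (a lie) because Bob is a knight.
- Henry (knight) says "At least one of us is a knight" - this is TRUE because Bob and Henry are knights.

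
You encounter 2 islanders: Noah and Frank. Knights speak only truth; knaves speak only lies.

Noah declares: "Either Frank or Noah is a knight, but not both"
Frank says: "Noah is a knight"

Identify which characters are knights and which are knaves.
Noah is a knave.
Frank is a knave.

Verification:
- Noah (knave) says "Either Frank or Noah is a knight, but not both" - this is FALSE (a lie) because Frank is a knave and Noah is a knave.
- Frank (knave) says "Noah is a knight" - this is FALSE (a lie) because Noah is a knave.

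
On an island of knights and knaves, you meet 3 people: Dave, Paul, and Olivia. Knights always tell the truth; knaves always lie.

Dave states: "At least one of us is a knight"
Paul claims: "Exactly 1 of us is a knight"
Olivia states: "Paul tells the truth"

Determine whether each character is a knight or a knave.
Dave is a knave.
Paul is a knave.
Olivia is a knave.

Verification:
- Dave (knave) says "At least one of us is a knight" - this is FALSE (a lie) because no one is a knight.
- Paul (knave) says "Exactly 1 of us is a knight" - this is FALSE (a lie) because there are 0 knights.
- Olivia (knave) says "Paul tells the truth" - this is FALSE (a lie) because Paul is a knave.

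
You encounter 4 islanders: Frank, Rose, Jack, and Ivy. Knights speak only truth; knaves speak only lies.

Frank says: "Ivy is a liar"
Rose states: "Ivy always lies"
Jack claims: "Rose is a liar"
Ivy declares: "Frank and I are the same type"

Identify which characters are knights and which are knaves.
Frank is a knight.
Rose is a knight.
Jack is a knave.
Ivy is a knave.

Verification:
- Frank (knight) says "Ivy is a liar" - this is TRUE because Ivy is a knave.
- Rose (knight) says "Ivy always lies" - this is TRUE because Ivy is a knave.
- Jack (knave) says "Rose is a liar" - this is FALSE (a lie) because Rose is a knight.
- Ivy (knave) says "Frank and I are the same type" - this is FALSE (a lie) because Ivy is a knave and Frank is a knight.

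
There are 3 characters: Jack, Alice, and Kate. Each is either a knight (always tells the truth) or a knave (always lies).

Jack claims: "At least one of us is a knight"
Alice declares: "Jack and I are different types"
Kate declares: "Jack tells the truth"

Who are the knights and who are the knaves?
Jack is a knave.
Alice is a knave.
Kate is a knave.

Verification:
- Jack (knave) says "At least one of us is a knight" - this is FALSE (a lie) because no one is a knight.
- Alice (knave) says "Jack and I are different types" - this is FALSE (a lie) because Alice is a knave and Jack is a knave.
- Kate (knave) says "Jack tells the truth" - this is FALSE (a lie) because Jack is a knave.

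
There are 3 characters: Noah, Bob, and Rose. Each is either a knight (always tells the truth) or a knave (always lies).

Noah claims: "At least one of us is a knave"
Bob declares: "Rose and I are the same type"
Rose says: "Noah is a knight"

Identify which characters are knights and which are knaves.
Noah is a knight.
Bob is a knave.
Rose is a knight.

Verification:
- Noah (knight) says "At least one of us is a knave" - this is TRUE because Bob is a knave.
- Bob (knave) says "Rose and I are the same type" - this is FALSE (a lie) because Bob is a knave and Rose is a knight.
- Rose (knight) says "Noah is a knight" - this is TRUE because Noah is a knight.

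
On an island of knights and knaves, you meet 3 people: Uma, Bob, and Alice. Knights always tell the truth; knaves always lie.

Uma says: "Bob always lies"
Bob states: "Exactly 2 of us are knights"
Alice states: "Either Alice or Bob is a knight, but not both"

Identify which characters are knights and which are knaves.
Uma is a knight.
Bob is a knave.
Alice is a knave.

Verification:
- Uma (knight) says "Bob always lies" - this is TRUE because Bob is a knave.
- Bob (knave) says "Exactly 2 of us are knights" - this is FALSE (a lie) because there are 1 knights.
- Alice (knave) says "Either Alice or Bob is a knight, but not both" - this is FALSE (a lie) because Alice is a knave and Bob is a knave.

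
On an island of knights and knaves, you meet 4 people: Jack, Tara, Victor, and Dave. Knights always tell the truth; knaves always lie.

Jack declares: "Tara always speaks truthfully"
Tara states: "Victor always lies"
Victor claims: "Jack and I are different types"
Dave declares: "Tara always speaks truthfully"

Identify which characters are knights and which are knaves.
Jack is a knave.
Tara is a knave.
Victor is a knight.
Dave is a knave.

Verification:
- Jack (knave) says "Tara always speaks truthfully" - this is FALSE (a lie) because Tara is a knave.
- Tara (knave) says "Victor always lies" - this is FALSE (a lie) because Victor is a knight.
- Victor (knight) says "Jack and I are different types" - this is TRUE because Victor is a knight and Jack is a knave.
- Dave (knave) says "Tara always speaks truthfully" - this is FALSE (a lie) because Tara is a knave.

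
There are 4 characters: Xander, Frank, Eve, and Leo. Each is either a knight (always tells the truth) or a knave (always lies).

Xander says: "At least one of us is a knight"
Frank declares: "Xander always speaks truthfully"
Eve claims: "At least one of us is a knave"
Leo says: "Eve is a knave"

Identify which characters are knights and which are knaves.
Xander is a knight.
Frank is a knight.
Eve is a knight.
Leo is a knave.

Verification:
- Xander (knight) says "At least one of us is a knight" - this is TRUE because Xander, Frank, and Eve are knights.
- Frank (knight) says "Xander always speaks truthfully" - this is TRUE because Xander is a knight.
- Eve (knight) says "At least one of us is a knave" - this is TRUE because Leo is a knave.
- Leo (knave) says "Eve is a knave" - this is FALSE (a lie) because Eve is a knight.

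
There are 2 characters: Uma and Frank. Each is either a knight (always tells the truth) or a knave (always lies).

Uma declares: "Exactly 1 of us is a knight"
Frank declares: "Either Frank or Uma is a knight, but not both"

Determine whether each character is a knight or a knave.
Uma is a knave.
Frank is a knave.

Verification:
- Uma (knave) says "Exactly 1 of us is a knight" - this is FALSE (a lie) because there are 0 knights.
- Frank (knave) says "Either Frank or Uma is a knight, but not both" - this is FALSE (a lie) because Frank is a knave and Uma is a knave.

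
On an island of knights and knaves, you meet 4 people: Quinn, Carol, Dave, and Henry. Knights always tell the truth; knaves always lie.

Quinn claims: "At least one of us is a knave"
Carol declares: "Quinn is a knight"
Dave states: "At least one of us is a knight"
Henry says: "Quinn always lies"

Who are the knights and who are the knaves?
Quinn is a knight.
Carol is a knight.
Dave is a knight.
Henry is a knave.

Verification:
- Quinn (knight) says "At least one of us is a knave" - this is TRUE because Henry is a knave.
- Carol (knight) says "Quinn is a knight" - this is TRUE because Quinn is a knight.
- Dave (knight) says "At least one of us is a knight" - this is TRUE because Quinn, Carol, and Dave are knights.
- Henry (knave) says "Quinn always lies" - this is FALSE (a lie) because Quinn is a knight.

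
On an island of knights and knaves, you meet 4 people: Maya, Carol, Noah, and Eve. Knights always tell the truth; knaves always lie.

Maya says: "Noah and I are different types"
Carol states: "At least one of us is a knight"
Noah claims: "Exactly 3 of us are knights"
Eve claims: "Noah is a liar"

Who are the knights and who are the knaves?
Maya is a knave.
Carol is a knight.
Noah is a knave.
Eve is a knight.

Verification:
- Maya (knave) says "Noah and I are different types" - this is FALSE (a lie) because Maya is a knave and Noah is a knave.
- Carol (knight) says "At least one of us is a knight" - this is TRUE because Carol and Eve are knights.
- Noah (knave) says "Exactly 3 of us are knights" - this is FALSE (a lie) because there are 2 knights.
- Eve (knight) says "Noah is a liar" - this is TRUE because Noah is a knave.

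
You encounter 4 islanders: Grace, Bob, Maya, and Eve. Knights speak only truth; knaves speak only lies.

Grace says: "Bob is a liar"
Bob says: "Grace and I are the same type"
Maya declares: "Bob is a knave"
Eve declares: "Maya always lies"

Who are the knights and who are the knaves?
Grace is a knight.
Bob is a knave.
Maya is a knight.
Eve is a knave.

Verification:
- Grace (knight) says "Bob is a liar" - this is TRUE because Bob is a knave.
- Bob (knave) says "Grace and I are the same type" - this is FALSE (a lie) because Bob is a knave and Grace is a knight.
- Maya (knight) says "Bob is a knave" - this is TRUE because Bob is a knave.
- Eve (knave) says "Maya always lies" - this is FALSE (a lie) because Maya is a knight.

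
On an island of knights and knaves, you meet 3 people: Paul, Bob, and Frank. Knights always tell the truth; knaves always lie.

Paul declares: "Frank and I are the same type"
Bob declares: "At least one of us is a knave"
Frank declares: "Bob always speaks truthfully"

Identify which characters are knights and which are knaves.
Paul is a knave.
Bob is a knight.
Frank is a knight.

Verification:
- Paul (knave) says "Frank and I are the same type" - this is FALSE (a lie) because Paul is a knave and Frank is a knight.
- Bob (knight) says "At least one of us is a knave" - this is TRUE because Paul is a knave.
- Frank (knight) says "Bob always speaks truthfully" - this is TRUE because Bob is a knight.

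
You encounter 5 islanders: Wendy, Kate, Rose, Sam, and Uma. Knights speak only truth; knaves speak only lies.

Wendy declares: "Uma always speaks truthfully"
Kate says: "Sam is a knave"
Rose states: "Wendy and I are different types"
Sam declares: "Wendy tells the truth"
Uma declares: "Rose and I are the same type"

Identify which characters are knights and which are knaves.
Wendy is a knave.
Kate is a knight.
Rose is a knight.
Sam is a knave.
Uma is a knave.

Verification:
- Wendy (knave) says "Uma always speaks truthfully" - this is FALSE (a lie) because Uma is a knave.
- Kate (knight) says "Sam is a knave" - this is TRUE because Sam is a knave.
- Rose (knight) says "Wendy and I are different types" - this is TRUE because Rose is a knight and Wendy is a knave.
- Sam (knave) says "Wendy tells the truth" - this is FALSE (a lie) because Wendy is a knave.
- Uma (knave) says "Rose and I are the same type" - this is FALSE (a lie) because Uma is a knave and Rose is a knight.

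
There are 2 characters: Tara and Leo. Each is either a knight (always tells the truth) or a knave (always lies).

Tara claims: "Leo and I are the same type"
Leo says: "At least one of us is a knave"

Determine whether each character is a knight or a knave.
Tara is a knave.
Leo is a knight.

Verification:
- Tara (knave) says "Leo and I are the same type" - this is FALSE (a lie) because Tara is a knave and Leo is a knight.
- Leo (knight) says "At least one of us is a knave" - this is TRUE because Tara is a knave.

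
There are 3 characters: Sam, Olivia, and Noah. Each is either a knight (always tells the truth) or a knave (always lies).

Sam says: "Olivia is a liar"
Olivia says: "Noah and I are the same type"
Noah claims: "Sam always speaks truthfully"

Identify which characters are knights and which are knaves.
Sam is a knight.
Olivia is a knave.
Noah is a knight.

Verification:
- Sam (knight) says "Olivia is a liar" - this is TRUE because Olivia is a knave.
- Olivia (knave) says "Noah and I are the same type" - this is FALSE (a lie) because Olivia is a knave and Noah is a knight.
- Noah (knight) says "Sam always speaks truthfully" - this is TRUE because Sam is a knight.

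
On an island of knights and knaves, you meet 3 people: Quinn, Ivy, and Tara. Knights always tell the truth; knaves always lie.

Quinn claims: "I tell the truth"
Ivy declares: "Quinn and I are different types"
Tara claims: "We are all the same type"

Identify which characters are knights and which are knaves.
Quinn is a knave.
Ivy is a knight.
Tara is a knave.

Verification:
- Quinn (knave) says "I tell the truth" - this is FALSE (a lie) because Quinn is a knave.
- Ivy (knight) says "Quinn and I are different types" - this is TRUE because Ivy is a knight and Quinn is a knave.
- Tara (knave) says "We are all the same type" - this is FALSE (a lie) because Ivy is a knight and Quinn and Tara are knaves.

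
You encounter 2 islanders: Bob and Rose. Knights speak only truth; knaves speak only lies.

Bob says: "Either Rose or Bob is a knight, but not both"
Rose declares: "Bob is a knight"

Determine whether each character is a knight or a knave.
Bob is a knave.
Rose is a knave.

Verification:
- Bob (knave) says "Either Rose or Bob is a knight, but not both" - this is FALSE (a lie) because Rose is a knave and Bob is a knave.
- Rose (knave) says "Bob is a knight" - this is FALSE (a lie) because Bob is a knave.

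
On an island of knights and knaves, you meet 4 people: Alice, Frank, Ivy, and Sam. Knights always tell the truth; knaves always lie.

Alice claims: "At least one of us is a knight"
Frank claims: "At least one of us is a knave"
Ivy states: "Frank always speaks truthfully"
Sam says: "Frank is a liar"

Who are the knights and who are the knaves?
Alice is a knight.
Frank is a knight.
Ivy is a knight.
Sam is a knave.

Verification:
- Alice (knight) says "At least one of us is a knight" - this is TRUE because Alice, Frank, and Ivy are knights.
- Frank (knight) says "At least one of us is a knave" - this is TRUE because Sam is a knave.
- Ivy (knight) says "Frank always speaks truthfully" - this is TRUE because Frank is a knight.
- Sam (knave) says "Frank is a liar" - this is FALSE (a lie) because Frank is a knight.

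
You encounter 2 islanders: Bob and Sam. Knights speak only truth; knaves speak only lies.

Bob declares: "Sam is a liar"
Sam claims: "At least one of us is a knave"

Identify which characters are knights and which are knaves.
Bob is a knave.
Sam is a knight.

Verification:
- Bob (knave) says "Sam is a liar" - this is FALSE (a lie) because Sam is a knight.
- Sam (knight) says "At least one of us is a knave" - this is TRUE because Bob is a knave.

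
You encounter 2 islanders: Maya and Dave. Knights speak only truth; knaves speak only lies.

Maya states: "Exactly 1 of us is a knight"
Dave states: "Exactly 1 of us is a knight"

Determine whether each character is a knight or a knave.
Maya is a knave.
Dave is a knave.

Verification:
- Maya (knave) says "Exactly 1 of us is a knight" - this is FALSE (a lie) because there are 0 knights.
- Dave (knave) says "Exactly 1 of us is a knight" - this is FALSE (a lie) because there are 0 knights.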